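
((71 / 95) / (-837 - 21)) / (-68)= 71 / 5542680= 0.00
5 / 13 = 0.38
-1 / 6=-0.17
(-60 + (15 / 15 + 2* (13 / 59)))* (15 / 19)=-51825 / 1121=-46.23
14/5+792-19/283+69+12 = 1239162/1415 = 875.73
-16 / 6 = -8 / 3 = -2.67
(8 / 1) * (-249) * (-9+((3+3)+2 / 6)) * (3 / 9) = 5312 / 3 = 1770.67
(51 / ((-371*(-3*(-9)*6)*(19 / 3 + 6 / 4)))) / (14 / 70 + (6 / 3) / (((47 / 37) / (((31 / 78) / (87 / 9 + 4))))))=-45305 / 102794454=-0.00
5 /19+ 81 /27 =62 /19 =3.26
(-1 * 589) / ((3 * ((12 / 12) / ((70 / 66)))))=-208.23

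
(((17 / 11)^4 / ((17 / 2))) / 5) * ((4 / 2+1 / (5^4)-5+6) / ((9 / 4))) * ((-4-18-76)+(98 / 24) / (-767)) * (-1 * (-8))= -133022730628928 / 947501465625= -140.39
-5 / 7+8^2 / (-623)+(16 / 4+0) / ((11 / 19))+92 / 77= 49937 / 6853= 7.29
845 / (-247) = -65 / 19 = -3.42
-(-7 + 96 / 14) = 1 / 7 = 0.14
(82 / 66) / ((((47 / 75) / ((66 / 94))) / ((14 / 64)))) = 21525 / 70688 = 0.30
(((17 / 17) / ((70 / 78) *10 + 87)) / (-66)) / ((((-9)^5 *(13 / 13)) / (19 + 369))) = 2522 / 2431224477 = 0.00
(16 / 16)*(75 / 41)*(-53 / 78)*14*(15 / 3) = -46375 / 533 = -87.01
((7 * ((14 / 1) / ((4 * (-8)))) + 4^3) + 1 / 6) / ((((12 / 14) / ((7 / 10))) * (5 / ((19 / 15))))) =2730623 / 216000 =12.64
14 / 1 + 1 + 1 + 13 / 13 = 17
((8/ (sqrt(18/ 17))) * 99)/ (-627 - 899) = -66 * sqrt(34)/ 763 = -0.50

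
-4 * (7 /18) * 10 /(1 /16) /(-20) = 112 /9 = 12.44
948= 948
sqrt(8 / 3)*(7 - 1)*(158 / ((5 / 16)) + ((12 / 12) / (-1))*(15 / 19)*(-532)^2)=-4458688*sqrt(6) / 5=-2184302.10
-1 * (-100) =100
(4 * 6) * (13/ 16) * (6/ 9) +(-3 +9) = 19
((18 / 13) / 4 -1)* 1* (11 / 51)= -11 / 78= -0.14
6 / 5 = 1.20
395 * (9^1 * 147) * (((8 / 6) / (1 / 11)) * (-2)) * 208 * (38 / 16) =-7572605040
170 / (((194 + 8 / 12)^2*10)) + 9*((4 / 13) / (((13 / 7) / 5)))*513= 220451803137 / 57638464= 3824.73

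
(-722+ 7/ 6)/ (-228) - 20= -23035/ 1368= -16.84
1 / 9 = 0.11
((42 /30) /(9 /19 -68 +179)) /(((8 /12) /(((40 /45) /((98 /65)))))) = 0.01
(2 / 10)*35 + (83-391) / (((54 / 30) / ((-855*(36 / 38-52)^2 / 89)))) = 7244941837 / 1691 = 4284412.68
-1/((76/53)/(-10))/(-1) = -6.97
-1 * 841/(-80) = 841/80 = 10.51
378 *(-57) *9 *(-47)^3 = 20132733222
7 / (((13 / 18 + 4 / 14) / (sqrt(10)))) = 882 * sqrt(10) / 127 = 21.96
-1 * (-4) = 4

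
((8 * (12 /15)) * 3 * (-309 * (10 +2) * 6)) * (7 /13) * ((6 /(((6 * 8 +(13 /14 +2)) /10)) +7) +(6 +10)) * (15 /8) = -96650384544 /9269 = -10427272.04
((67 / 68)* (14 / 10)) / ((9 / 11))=5159 / 3060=1.69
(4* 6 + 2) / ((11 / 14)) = 364 / 11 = 33.09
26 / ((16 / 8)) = 13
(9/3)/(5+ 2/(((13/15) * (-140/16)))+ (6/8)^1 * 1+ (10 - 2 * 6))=364/423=0.86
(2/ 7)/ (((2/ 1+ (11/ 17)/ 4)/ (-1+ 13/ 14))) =-68/ 7203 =-0.01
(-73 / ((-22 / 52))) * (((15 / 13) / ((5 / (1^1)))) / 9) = 146 / 33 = 4.42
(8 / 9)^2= 64 / 81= 0.79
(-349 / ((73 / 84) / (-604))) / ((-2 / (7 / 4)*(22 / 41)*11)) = -317616873 / 8833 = -35957.98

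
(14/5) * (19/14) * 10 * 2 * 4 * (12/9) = 1216/3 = 405.33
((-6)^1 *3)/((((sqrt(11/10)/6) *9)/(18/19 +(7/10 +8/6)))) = -3398 *sqrt(110)/1045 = -34.10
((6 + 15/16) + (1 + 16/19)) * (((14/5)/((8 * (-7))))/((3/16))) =-2669/1140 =-2.34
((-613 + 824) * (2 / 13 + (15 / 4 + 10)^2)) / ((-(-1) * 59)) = 8304327 / 12272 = 676.69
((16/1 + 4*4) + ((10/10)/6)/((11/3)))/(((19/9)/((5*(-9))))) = -285525/418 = -683.07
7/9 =0.78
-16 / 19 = -0.84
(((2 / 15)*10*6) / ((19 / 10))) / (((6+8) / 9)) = 360 / 133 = 2.71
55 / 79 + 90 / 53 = 10025 / 4187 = 2.39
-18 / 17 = -1.06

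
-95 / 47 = -2.02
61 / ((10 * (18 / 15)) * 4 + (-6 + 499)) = 61 / 541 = 0.11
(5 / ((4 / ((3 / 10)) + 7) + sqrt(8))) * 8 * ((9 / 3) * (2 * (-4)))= -175680 / 3649 + 17280 * sqrt(2) / 3649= -41.45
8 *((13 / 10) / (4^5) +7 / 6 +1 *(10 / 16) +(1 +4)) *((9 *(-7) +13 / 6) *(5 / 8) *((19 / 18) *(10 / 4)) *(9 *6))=-7235944325 / 24576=-294431.33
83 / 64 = 1.30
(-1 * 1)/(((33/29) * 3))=-29/99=-0.29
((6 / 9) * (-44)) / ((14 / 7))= -44 / 3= -14.67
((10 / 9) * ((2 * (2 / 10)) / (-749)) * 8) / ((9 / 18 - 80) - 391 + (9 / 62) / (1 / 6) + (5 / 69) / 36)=273792 / 27086206091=0.00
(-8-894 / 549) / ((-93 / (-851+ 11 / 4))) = -87.82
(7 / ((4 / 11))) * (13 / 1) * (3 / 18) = 1001 / 24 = 41.71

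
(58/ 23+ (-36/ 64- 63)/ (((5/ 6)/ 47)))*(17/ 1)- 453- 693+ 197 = -56901867/ 920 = -61849.86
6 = 6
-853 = -853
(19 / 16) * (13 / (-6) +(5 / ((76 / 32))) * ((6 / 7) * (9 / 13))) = -9517 / 8736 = -1.09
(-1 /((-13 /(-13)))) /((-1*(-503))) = -0.00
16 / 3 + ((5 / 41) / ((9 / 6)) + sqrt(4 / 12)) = sqrt(3) / 3 + 222 / 41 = 5.99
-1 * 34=-34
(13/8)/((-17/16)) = -26/17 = -1.53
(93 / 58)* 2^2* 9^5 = 10983114 / 29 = 378728.07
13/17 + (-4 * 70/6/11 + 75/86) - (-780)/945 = -1803667/1013166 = -1.78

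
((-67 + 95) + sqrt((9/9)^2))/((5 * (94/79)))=2291/470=4.87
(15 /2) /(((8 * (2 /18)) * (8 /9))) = 1215 /128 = 9.49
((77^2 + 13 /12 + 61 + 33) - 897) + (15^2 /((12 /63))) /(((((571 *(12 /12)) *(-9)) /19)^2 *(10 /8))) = 6686574355 /1304164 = 5127.10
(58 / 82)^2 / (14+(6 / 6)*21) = 841 / 58835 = 0.01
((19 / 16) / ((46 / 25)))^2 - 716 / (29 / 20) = -7750543595 / 15709184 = -493.38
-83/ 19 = -4.37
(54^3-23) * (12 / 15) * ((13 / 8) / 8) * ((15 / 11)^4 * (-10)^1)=-103615858125 / 117128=-884637.82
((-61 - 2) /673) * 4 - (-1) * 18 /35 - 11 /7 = -33721 /23555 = -1.43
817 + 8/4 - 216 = 603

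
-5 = -5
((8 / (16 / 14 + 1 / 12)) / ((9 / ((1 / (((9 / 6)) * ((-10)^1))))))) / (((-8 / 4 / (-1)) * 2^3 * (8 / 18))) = -7 / 1030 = -0.01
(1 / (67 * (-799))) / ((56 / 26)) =-13 / 1498924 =-0.00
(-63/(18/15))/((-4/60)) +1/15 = 23627/30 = 787.57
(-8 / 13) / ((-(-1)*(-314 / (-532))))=-2128 / 2041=-1.04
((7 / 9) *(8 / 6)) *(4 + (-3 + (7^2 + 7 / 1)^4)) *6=550731832 / 9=61192425.78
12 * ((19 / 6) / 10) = 3.80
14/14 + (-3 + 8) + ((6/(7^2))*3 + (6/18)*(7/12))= 11575/1764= 6.56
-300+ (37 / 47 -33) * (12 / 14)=-107784 / 329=-327.61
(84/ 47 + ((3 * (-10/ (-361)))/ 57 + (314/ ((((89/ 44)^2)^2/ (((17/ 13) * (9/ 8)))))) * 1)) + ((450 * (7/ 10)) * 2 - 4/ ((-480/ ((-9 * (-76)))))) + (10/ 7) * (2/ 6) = 36750969750494857073/ 55218084170047890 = 665.56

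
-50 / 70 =-5 / 7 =-0.71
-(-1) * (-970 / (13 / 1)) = -970 / 13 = -74.62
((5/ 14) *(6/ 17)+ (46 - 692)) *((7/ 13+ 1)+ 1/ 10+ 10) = -7516.98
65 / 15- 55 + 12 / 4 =-143 / 3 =-47.67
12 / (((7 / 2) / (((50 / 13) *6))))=7200 / 91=79.12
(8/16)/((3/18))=3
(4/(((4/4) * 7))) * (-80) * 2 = -640/7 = -91.43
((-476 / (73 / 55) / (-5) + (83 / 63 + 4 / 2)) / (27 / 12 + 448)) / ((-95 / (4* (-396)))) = 48593600 / 17485909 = 2.78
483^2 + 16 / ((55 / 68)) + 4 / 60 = 7699192 / 33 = 233308.85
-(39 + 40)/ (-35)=79/ 35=2.26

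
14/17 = 0.82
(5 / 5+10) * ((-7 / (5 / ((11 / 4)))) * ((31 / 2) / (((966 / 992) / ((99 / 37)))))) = -7674546 / 4255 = -1803.65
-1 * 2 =-2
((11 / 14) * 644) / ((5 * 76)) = 253 / 190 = 1.33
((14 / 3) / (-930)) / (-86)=0.00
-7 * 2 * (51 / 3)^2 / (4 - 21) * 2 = 476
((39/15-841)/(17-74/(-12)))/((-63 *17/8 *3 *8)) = 8384/744345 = 0.01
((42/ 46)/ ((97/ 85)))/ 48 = 595/ 35696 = 0.02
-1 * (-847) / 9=847 / 9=94.11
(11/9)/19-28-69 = -16576/171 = -96.94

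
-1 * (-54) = 54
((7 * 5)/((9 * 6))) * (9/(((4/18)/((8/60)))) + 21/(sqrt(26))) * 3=245 * sqrt(26)/156 + 21/2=18.51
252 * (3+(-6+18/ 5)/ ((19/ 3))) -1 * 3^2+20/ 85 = 1052561/ 1615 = 651.74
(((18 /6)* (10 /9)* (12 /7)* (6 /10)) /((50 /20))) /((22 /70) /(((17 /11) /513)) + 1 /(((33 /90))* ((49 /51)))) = 20944 /1636557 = 0.01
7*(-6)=-42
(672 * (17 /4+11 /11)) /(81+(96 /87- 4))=34104 /755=45.17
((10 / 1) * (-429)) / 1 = -4290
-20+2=-18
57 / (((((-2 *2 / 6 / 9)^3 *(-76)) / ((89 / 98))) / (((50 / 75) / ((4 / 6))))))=5255361 / 3136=1675.82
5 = 5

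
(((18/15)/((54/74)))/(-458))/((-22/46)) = 851/113355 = 0.01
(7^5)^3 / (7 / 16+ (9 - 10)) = -8440109351009.78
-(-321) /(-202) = -1.59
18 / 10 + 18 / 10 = 18 / 5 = 3.60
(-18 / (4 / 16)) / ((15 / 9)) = -216 / 5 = -43.20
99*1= 99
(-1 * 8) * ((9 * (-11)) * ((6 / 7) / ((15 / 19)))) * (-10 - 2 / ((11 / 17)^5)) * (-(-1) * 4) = -48703251456 / 512435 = -95042.79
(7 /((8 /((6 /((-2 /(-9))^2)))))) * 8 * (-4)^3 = -54432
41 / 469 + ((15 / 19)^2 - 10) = -1572764 / 169309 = -9.29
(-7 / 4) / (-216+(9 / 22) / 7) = 539 / 66510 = 0.01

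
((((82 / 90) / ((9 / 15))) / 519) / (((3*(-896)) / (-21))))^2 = 1681 / 3217230544896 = 0.00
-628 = -628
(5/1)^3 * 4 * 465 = 232500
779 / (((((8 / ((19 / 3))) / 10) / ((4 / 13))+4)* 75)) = 14801 / 6285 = 2.35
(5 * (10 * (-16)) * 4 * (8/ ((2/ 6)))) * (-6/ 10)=46080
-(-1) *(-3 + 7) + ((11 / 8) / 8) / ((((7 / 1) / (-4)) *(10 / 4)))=1109 / 280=3.96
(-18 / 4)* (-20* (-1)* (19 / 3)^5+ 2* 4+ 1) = -49524167 / 54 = -917114.20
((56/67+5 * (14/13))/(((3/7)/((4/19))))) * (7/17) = 353976/281333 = 1.26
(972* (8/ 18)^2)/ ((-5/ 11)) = -2112/ 5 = -422.40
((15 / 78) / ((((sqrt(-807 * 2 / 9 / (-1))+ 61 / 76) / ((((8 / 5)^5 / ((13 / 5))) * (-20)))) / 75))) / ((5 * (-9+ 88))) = 2734424064 / 206695175375 - 1135607808 * sqrt(1614) / 206695175375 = -0.21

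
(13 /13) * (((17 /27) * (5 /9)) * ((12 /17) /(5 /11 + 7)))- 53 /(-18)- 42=-259187 /6642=-39.02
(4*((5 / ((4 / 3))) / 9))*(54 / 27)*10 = 100 / 3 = 33.33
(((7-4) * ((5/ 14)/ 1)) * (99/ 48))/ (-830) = -99/ 37184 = -0.00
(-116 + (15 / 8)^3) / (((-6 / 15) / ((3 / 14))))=840255 / 14336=58.61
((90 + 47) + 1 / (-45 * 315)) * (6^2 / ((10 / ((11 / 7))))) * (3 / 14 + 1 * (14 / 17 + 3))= 20528607154 / 6559875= 3129.42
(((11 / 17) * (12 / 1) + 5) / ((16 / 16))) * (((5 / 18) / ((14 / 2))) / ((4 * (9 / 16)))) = 310 / 1377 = 0.23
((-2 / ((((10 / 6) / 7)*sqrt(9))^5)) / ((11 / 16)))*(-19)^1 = 10218656 / 34375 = 297.27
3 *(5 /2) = 15 /2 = 7.50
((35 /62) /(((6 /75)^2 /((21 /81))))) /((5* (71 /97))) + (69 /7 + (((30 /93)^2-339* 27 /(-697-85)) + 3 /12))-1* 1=1095742430053 /40337621352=27.16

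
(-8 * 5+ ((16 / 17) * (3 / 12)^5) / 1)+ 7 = -35903 / 1088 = -33.00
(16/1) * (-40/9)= -71.11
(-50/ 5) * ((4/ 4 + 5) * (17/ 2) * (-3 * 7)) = 10710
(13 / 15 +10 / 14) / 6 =83 / 315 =0.26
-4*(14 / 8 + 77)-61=-376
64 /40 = 8 /5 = 1.60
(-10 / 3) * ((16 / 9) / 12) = -40 / 81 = -0.49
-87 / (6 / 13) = -188.50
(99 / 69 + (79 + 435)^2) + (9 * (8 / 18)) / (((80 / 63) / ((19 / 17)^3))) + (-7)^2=597201596371 / 2259980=264250.83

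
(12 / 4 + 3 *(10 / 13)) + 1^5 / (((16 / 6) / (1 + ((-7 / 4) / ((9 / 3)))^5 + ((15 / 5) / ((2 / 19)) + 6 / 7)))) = 1006364579 / 60383232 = 16.67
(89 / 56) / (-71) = -89 / 3976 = -0.02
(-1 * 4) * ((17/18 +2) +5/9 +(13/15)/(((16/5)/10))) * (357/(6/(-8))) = 35462/3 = 11820.67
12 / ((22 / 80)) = 480 / 11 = 43.64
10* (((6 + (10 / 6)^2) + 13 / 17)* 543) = 2642600 / 51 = 51815.69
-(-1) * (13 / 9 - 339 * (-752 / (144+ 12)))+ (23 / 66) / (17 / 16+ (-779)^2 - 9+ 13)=20438721035231 / 12496174119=1635.60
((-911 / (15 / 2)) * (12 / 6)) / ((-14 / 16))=29152 / 105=277.64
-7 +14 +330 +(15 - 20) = 332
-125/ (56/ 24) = -375/ 7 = -53.57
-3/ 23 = -0.13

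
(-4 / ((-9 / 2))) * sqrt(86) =8 * sqrt(86) / 9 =8.24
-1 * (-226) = 226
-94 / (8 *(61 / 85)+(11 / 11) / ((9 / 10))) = -35955 / 2621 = -13.72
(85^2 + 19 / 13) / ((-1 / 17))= -1597048 / 13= -122849.85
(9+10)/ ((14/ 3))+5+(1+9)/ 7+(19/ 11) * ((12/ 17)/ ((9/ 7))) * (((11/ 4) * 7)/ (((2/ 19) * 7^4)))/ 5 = 131378/ 12495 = 10.51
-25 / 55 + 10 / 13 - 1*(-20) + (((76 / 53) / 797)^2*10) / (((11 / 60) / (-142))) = 5177000047705 / 255155197583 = 20.29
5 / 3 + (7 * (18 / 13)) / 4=319 / 78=4.09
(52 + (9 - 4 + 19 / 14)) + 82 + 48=2637 / 14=188.36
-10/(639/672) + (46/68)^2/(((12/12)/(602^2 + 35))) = 40835949763/246228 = 165846.08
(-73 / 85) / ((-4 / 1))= 0.21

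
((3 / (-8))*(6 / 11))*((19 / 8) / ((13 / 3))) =-513 / 4576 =-0.11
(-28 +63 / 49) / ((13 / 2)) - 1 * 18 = -2012 / 91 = -22.11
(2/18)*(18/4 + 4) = 17/18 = 0.94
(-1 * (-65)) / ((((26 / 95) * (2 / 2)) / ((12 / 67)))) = 2850 / 67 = 42.54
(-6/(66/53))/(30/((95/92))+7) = -1007/7535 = -0.13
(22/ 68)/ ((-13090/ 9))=-0.00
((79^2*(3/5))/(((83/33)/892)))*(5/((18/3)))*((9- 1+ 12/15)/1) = 4041621672/415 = 9738847.40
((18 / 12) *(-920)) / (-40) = 69 / 2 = 34.50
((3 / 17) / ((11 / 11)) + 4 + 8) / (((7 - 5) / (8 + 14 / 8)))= 8073 / 136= 59.36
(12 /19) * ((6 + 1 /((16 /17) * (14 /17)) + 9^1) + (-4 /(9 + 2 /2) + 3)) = 63471 /5320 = 11.93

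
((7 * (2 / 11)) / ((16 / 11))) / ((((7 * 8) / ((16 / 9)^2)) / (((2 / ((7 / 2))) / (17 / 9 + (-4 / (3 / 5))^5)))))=-0.00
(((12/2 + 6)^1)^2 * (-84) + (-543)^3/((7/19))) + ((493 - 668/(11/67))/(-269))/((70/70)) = -9001401425664/20713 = -434577387.42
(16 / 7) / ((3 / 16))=256 / 21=12.19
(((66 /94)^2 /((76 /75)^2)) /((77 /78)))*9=195463125 /44657144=4.38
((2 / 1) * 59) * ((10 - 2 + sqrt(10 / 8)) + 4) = 59 * sqrt(5) + 1416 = 1547.93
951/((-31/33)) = -31383/31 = -1012.35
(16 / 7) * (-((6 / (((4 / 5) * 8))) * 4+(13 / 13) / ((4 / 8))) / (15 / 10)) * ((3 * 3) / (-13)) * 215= 118680 / 91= 1304.18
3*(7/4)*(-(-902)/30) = 3157/20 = 157.85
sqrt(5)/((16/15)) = 2.10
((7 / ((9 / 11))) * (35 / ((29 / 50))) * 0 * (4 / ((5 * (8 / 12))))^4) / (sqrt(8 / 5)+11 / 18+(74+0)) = 0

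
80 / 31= 2.58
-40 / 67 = -0.60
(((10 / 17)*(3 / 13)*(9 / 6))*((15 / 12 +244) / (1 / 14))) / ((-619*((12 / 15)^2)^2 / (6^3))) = -5214628125 / 8755136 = -595.61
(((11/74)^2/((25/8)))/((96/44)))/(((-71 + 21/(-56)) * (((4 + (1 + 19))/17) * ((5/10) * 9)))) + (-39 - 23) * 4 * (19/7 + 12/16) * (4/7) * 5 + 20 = -2434.69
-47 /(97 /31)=-1457 /97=-15.02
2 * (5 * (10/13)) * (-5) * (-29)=14500/13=1115.38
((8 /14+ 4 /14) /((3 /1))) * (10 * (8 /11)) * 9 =1440 /77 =18.70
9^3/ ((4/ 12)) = 2187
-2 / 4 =-1 / 2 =-0.50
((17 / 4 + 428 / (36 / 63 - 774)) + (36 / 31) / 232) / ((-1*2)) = -1.85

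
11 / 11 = 1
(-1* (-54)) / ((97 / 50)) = 2700 / 97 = 27.84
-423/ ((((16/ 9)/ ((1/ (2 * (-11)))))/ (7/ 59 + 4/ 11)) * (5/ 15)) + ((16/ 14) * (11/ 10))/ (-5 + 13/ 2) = 395454589/ 23987040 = 16.49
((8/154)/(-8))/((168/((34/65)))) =-17/840840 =-0.00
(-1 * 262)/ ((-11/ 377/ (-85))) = -763253.64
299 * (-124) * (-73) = 2706548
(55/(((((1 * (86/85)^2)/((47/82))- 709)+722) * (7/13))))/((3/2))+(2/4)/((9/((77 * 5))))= 5481668555/210879774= 25.99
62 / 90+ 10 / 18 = 56 / 45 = 1.24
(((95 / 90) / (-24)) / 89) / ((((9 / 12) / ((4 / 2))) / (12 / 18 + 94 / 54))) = -1235 / 389286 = -0.00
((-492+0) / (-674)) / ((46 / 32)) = 0.51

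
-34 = -34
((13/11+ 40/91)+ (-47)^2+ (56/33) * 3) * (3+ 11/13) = 110896400/13013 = 8521.97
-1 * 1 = -1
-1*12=-12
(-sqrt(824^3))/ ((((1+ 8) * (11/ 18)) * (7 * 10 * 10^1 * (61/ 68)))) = -56032 * sqrt(206)/ 117425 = -6.85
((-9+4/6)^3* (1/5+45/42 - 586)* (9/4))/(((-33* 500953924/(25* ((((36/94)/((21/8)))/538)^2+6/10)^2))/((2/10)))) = -142669948881744644872275625/1720990692700840845854306795744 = -0.00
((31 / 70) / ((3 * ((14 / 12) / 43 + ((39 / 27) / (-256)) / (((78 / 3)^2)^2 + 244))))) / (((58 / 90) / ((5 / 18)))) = 585095289600 / 249488380603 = 2.35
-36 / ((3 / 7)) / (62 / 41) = -1722 / 31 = -55.55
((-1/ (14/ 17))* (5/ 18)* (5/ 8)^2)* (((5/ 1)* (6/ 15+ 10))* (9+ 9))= -123.33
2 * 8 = 16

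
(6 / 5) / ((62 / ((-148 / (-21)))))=148 / 1085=0.14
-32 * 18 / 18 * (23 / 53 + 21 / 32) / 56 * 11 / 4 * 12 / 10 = -61017 / 29680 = -2.06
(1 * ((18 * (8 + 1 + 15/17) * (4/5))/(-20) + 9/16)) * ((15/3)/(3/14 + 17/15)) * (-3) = 2807217/38488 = 72.94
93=93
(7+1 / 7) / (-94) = -25 / 329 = -0.08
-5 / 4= -1.25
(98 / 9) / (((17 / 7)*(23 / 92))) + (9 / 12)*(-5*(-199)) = 764.18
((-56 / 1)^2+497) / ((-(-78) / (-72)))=-43596 / 13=-3353.54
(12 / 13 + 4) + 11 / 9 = 719 / 117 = 6.15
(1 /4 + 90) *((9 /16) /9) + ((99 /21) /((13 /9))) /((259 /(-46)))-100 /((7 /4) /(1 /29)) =135191989 /43744064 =3.09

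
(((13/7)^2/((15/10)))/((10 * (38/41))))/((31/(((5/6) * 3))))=6929/346332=0.02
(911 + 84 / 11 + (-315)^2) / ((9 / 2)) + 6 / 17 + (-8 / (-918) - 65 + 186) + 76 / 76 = 112978964 / 5049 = 22376.50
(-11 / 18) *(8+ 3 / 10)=-913 / 180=-5.07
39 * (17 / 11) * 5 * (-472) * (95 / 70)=-14864460 / 77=-193044.94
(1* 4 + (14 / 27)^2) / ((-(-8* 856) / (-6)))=-389 / 104004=-0.00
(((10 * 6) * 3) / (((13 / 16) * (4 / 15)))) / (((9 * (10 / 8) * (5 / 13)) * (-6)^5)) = -2 / 81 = -0.02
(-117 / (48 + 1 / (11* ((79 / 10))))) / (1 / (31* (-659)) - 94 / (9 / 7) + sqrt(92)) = 3437042275128033* sqrt(23) / 3704603595842743289 + 251286147913766823 / 7409207191685486578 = 0.04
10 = 10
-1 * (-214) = 214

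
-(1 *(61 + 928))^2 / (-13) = 978121 / 13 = 75240.08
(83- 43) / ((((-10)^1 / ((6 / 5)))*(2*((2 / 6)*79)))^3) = -729 / 1540746875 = -0.00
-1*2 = -2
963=963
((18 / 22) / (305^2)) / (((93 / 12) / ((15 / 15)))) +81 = 2569443561 / 31721525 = 81.00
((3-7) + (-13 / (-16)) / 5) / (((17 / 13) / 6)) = -11973 / 680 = -17.61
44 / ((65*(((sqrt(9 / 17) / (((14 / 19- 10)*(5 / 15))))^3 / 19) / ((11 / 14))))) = -22428606464*sqrt(17) / 119741895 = -772.29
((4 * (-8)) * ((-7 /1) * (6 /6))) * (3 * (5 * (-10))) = -33600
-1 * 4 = -4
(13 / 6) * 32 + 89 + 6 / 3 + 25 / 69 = 3696 / 23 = 160.70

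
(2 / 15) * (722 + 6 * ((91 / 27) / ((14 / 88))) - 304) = 9812 / 135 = 72.68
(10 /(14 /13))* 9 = 585 /7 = 83.57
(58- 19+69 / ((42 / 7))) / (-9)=-101 / 18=-5.61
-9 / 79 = -0.11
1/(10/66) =33/5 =6.60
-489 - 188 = -677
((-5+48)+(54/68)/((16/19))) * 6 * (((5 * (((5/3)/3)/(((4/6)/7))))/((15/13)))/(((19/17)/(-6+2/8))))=-250165825/7296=-34288.08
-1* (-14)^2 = -196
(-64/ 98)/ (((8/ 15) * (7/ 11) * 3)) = -220/ 343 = -0.64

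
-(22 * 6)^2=-17424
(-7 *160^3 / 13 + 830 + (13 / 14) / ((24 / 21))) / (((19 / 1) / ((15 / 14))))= -982669695 / 7904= -124325.62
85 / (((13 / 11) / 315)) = 294525 / 13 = 22655.77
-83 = -83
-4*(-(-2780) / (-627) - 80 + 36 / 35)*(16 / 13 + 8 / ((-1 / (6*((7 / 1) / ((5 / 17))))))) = -28582402048 / 75075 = -380717.98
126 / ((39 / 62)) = 200.31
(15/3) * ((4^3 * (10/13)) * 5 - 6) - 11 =15467/13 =1189.77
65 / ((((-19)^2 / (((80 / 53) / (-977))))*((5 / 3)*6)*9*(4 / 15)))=-650 / 56078823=-0.00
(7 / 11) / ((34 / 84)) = 294 / 187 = 1.57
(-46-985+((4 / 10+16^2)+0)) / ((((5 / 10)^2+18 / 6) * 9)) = -5164 / 195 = -26.48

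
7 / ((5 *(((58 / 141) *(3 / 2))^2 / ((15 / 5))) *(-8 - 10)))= -15463 / 25230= -0.61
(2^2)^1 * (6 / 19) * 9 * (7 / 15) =504 / 95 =5.31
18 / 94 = 9 / 47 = 0.19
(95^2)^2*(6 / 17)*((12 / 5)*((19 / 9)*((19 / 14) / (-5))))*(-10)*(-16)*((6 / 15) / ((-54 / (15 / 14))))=376367048000 / 7497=50202354.01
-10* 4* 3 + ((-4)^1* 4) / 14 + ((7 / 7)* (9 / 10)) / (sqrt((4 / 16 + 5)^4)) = -29672 / 245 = -121.11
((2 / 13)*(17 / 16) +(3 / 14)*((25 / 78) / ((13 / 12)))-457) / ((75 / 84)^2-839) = 5501874 / 10096229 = 0.54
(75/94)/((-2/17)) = -1275/188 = -6.78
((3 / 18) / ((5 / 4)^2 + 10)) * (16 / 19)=128 / 10545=0.01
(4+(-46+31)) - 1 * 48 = -59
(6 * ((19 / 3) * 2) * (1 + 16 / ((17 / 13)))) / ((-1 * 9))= -1900 / 17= -111.76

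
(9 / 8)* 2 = 9 / 4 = 2.25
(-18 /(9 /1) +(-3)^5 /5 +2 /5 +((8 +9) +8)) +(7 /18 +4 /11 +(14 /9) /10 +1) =-23059 /990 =-23.29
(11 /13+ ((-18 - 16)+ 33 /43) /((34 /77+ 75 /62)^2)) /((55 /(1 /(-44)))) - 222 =-339305846568787 /1528436982644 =-222.00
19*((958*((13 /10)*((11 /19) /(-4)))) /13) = -5269 /20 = -263.45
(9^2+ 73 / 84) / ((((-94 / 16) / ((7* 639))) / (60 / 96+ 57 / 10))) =-370594653 / 940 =-394249.63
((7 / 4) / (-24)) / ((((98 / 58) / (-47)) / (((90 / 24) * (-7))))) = -6815 / 128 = -53.24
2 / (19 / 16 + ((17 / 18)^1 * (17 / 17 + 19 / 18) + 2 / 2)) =2592 / 5351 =0.48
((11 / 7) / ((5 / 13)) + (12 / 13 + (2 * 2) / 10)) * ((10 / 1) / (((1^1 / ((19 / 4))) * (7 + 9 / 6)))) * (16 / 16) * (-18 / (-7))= 841662 / 10829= 77.72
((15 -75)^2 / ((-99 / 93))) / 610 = -3720 / 671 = -5.54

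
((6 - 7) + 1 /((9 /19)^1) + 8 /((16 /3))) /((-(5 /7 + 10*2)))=-329 /2610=-0.13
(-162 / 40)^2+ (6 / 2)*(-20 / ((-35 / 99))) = 521127 / 2800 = 186.12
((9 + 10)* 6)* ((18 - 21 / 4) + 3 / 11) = 32661 / 22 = 1484.59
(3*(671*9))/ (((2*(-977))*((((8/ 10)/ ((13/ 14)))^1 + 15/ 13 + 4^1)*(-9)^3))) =43615/ 20628378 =0.00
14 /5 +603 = 3029 /5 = 605.80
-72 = -72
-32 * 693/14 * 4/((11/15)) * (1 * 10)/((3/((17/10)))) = -48960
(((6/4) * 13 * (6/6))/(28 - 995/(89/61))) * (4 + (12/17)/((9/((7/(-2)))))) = -109915/989451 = -0.11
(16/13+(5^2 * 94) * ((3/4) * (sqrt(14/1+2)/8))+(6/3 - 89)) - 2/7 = 289451/364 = 795.20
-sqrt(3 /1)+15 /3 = 5 - sqrt(3) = 3.27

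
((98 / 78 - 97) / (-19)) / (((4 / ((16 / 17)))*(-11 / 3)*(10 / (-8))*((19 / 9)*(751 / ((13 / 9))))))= 59744 / 253488785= 0.00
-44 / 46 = -0.96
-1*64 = -64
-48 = -48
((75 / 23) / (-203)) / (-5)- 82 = -382843 / 4669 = -82.00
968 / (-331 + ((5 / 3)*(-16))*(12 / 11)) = -10648 / 3961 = -2.69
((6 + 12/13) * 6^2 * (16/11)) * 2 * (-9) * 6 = -5598720/143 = -39151.89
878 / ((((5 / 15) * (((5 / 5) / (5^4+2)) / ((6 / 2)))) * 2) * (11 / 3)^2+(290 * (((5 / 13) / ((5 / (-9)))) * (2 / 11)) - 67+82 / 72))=-2318731272 / 270324565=-8.58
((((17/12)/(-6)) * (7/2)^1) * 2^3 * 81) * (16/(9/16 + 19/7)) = -959616/367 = -2614.76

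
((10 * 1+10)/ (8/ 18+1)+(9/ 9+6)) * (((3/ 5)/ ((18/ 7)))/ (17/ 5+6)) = 1897/ 3666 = 0.52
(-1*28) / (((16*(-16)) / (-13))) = -91 / 64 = -1.42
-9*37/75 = -111/25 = -4.44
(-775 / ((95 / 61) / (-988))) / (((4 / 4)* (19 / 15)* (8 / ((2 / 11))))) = 8821.65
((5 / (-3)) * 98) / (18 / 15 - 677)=2450 / 10137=0.24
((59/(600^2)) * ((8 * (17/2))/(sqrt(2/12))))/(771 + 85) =1003 * sqrt(6)/77040000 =0.00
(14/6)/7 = 1/3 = 0.33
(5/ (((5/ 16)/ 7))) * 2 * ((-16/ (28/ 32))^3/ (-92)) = 16777216/ 1127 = 14886.62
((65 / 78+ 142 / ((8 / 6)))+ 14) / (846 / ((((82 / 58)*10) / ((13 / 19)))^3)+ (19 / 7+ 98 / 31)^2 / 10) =4051382321599522000 / 118473926644203903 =34.20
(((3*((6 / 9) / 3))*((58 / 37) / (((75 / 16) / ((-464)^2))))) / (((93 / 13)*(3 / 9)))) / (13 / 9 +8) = 5194661888 / 2437375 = 2131.25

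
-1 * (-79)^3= 493039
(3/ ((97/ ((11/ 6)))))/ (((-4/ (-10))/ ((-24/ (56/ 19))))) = -3135/ 2716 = -1.15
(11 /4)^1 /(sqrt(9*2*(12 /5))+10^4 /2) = 34375 /62499892-33*sqrt(30) /249999568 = 0.00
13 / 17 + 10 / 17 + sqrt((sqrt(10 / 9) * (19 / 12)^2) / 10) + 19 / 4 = 6.62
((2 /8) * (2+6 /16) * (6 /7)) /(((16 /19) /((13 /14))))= 14079 /25088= 0.56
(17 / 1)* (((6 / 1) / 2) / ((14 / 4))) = 102 / 7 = 14.57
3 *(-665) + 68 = -1927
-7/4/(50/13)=-91/200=-0.46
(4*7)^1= 28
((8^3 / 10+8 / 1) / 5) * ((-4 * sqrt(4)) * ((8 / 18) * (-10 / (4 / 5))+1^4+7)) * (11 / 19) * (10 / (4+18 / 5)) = -573056 / 3249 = -176.38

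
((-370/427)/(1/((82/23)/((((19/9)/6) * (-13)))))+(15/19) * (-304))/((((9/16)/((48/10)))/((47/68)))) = -1411.55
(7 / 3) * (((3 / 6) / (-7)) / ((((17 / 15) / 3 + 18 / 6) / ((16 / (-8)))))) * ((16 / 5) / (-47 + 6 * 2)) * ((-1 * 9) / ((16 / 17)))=459 / 5320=0.09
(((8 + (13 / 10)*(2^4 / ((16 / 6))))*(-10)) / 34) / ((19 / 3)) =-237 / 323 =-0.73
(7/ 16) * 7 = 49/ 16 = 3.06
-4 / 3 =-1.33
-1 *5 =-5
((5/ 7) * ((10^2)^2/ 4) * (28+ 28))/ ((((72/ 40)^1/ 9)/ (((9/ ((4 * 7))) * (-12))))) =-13500000/ 7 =-1928571.43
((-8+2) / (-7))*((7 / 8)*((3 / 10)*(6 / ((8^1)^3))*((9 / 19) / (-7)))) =-243 / 1361920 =-0.00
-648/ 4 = -162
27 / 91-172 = -15625 / 91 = -171.70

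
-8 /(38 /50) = -200 /19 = -10.53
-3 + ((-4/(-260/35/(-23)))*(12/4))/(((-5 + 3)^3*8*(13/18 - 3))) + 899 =15277829/17056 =895.75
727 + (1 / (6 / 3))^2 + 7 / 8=5825 / 8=728.12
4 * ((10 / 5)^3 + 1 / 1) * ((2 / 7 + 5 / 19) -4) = -124.24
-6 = -6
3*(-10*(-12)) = 360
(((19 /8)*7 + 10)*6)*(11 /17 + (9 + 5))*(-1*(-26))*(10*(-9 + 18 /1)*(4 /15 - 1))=-68258619 /17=-4015212.88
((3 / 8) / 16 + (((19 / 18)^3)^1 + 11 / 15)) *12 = 901799 / 38880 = 23.19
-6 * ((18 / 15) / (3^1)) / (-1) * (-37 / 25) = -444 / 125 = -3.55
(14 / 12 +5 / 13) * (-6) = -121 / 13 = -9.31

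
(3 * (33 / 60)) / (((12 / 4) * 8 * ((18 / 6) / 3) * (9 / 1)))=11 / 1440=0.01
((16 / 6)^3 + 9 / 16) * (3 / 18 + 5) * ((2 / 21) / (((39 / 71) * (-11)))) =-2652205 / 1667952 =-1.59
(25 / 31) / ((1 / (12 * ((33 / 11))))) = 900 / 31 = 29.03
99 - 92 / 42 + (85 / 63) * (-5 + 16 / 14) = 13466 / 147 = 91.61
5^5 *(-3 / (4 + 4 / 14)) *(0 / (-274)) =0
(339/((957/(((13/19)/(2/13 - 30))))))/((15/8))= -38194/8818755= -0.00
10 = 10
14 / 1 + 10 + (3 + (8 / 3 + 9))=116 / 3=38.67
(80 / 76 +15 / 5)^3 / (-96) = -456533 / 658464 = -0.69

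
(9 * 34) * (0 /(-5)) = 0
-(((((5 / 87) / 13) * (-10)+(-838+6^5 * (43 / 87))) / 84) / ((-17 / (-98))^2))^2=-1359187354449080464 / 961531252929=-1413565.45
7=7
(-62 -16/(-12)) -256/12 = -82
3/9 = 1/3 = 0.33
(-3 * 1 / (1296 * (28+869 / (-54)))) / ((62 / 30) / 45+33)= -675 / 114742064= -0.00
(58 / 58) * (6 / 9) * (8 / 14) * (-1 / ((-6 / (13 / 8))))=13 / 126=0.10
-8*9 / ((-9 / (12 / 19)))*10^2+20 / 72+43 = 187601 / 342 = 548.54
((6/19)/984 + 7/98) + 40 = 874045/21812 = 40.07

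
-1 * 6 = -6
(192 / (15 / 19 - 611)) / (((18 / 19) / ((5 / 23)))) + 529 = 211567417 / 399993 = 528.93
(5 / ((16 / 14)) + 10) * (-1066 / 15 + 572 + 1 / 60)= 230437 / 32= 7201.16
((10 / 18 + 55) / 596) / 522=125 / 700002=0.00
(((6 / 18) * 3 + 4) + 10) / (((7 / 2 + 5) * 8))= 15 / 68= 0.22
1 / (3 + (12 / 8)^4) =16 / 129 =0.12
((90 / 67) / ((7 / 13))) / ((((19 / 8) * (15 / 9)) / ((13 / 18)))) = 4056 / 8911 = 0.46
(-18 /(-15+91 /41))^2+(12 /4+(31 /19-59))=-52.38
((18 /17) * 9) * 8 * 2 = 2592 /17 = 152.47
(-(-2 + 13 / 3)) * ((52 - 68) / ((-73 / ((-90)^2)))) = -4142.47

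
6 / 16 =3 / 8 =0.38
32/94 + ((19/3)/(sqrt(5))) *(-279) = 16/47 - 1767 *sqrt(5)/5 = -789.89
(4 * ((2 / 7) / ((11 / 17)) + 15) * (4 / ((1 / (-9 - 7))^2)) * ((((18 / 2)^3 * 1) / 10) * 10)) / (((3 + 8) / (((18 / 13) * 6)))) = 383436177408 / 11011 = 34823011.30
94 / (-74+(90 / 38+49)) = -893 / 215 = -4.15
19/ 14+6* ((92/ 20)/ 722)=35261/ 25270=1.40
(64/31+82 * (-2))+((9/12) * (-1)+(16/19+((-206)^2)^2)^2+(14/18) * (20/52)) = 16984490058812156594844539/5237388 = 3242931411385247110.74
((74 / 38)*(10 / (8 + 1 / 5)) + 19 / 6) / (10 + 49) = 439 / 4674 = 0.09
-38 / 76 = -0.50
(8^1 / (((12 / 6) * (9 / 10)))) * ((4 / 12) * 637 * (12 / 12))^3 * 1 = 10338994120 / 243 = 42547300.91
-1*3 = -3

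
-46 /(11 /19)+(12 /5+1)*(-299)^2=303883.95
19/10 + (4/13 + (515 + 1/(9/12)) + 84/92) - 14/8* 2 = 2314054/4485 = 515.95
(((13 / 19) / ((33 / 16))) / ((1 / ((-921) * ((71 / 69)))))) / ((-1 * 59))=4533776 / 850839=5.33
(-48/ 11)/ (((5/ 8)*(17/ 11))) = -384/ 85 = -4.52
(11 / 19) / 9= 11 / 171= 0.06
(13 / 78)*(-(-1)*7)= 7 / 6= 1.17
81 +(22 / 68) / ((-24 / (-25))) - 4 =63107 / 816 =77.34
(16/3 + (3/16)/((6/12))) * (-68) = -2329/6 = -388.17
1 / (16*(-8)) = -1 / 128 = -0.01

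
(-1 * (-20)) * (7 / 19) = 140 / 19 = 7.37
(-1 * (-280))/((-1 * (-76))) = 70/19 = 3.68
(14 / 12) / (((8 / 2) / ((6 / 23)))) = 7 / 92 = 0.08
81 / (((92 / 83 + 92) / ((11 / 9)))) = 2739 / 2576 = 1.06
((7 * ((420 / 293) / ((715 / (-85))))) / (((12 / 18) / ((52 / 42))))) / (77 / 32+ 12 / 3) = -45696 / 132143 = -0.35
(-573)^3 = -188132517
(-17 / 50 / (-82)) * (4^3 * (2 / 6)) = 272 / 3075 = 0.09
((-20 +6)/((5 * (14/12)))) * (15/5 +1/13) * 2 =-192/13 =-14.77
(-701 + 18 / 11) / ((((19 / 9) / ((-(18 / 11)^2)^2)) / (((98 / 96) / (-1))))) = 7419644631 / 3059969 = 2424.75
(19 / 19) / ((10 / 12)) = 6 / 5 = 1.20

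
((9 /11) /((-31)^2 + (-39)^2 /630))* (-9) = -5670 /741829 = -0.01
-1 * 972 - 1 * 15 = -987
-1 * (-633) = 633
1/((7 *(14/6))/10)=30/49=0.61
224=224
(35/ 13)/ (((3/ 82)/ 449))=1288630/ 39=33041.79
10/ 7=1.43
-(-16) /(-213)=-16 /213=-0.08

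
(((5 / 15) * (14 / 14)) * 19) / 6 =1.06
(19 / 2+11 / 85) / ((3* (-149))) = -1637 / 75990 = -0.02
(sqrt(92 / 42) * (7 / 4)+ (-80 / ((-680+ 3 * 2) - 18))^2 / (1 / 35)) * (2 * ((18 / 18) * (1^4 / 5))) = 5600 / 29929+ sqrt(966) / 30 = 1.22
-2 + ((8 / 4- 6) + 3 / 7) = -39 / 7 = -5.57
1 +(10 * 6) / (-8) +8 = 3 / 2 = 1.50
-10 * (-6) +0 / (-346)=60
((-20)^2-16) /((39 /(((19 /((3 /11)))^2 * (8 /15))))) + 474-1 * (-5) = 45569989 /1755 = 25965.81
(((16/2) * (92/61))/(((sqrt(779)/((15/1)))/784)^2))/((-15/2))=-13571604480/47519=-285603.75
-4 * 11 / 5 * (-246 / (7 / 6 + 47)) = 64944 / 1445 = 44.94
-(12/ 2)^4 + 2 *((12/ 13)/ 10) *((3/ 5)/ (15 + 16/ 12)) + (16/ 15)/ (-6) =-185773708/ 143325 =-1296.17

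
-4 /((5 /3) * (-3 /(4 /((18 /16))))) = 128 /45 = 2.84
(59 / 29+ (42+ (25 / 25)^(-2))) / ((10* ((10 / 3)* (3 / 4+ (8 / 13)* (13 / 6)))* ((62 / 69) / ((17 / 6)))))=2297907 / 1123750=2.04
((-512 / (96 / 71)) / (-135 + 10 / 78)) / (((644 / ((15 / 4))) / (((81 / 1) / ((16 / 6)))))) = 672867 / 1354976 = 0.50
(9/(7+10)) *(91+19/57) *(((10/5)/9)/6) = 274/153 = 1.79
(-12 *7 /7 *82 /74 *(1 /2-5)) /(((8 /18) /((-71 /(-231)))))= 235791 /5698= 41.38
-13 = -13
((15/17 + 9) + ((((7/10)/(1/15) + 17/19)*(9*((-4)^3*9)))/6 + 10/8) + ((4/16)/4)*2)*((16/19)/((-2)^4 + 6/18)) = -152463162/300713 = -507.01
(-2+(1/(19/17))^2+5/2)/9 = 313/2166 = 0.14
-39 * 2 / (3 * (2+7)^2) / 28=-13 / 1134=-0.01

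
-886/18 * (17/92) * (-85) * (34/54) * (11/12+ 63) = 8346720265/268272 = 31112.90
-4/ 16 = -1/ 4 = -0.25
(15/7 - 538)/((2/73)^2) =-19989079/28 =-713895.68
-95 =-95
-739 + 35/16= -11789/16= -736.81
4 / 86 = 2 / 43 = 0.05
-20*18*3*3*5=-16200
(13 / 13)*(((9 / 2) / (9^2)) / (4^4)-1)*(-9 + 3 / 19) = 32249 / 3648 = 8.84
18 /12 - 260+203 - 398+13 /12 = -452.42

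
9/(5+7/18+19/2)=81/134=0.60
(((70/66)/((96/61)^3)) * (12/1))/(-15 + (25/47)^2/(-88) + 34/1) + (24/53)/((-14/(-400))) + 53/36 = 552352709423197/37878792182784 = 14.58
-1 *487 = -487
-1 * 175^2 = -30625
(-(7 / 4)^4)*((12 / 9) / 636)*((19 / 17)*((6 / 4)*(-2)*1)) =45619 / 691968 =0.07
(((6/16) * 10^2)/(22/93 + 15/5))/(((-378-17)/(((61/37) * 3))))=-255285/1759646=-0.15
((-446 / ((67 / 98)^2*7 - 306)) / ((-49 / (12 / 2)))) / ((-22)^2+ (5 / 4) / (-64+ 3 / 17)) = -65037504 / 174483517585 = -0.00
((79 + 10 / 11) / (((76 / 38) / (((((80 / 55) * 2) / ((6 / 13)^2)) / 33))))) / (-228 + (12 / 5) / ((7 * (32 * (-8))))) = -443672320 / 6117950817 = -0.07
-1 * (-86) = 86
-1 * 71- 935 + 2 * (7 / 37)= -37208 / 37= -1005.62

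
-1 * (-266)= 266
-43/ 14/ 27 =-43/ 378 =-0.11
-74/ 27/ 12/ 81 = -37/ 13122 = -0.00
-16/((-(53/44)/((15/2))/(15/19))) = 79200/1007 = 78.65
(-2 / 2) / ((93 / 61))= -61 / 93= -0.66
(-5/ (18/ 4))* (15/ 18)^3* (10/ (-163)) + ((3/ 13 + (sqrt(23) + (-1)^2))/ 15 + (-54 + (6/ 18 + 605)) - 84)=sqrt(23)/ 15 + 2407004401/ 5149170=467.77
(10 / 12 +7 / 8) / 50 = 41 / 1200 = 0.03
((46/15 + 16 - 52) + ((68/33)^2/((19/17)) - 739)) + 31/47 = -3731757076/4862385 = -767.47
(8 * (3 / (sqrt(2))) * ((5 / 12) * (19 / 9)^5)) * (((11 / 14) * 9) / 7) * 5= 680927225 * sqrt(2) / 642978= 1497.68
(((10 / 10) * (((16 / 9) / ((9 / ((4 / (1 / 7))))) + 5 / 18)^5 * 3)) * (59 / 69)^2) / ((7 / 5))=12841688905133600905 / 1239510013142688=10360.29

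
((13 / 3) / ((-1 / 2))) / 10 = -13 / 15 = -0.87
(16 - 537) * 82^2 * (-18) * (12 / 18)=42038448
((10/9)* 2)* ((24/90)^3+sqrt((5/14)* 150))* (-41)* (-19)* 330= 4387328/405+8569000* sqrt(105)/21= 4192076.77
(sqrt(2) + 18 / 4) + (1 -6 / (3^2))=sqrt(2) + 29 / 6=6.25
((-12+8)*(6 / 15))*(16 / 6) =-64 / 15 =-4.27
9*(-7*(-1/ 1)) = 63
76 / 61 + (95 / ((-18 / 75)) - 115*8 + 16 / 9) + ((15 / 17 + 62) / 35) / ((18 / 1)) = -142934411 / 108885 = -1312.71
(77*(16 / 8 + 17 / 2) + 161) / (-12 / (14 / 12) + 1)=-13573 / 130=-104.41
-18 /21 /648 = -0.00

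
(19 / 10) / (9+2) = 19 / 110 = 0.17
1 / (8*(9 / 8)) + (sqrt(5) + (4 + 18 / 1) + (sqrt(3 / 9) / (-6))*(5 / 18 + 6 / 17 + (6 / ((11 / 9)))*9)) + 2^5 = -150839*sqrt(3) / 60588 + sqrt(5) + 487 / 9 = 52.04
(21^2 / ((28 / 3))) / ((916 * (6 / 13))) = 819 / 7328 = 0.11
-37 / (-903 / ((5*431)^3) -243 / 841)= 311415011368375 / 2431914111048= 128.05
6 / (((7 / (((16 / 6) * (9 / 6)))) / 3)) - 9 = 1.29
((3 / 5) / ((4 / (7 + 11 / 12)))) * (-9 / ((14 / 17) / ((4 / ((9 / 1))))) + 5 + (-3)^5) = -8075 / 28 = -288.39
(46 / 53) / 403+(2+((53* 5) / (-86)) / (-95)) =71008403 / 34900606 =2.03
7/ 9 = 0.78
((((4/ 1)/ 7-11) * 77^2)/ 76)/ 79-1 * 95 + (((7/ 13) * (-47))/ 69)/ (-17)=-9638610223/ 91554996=-105.28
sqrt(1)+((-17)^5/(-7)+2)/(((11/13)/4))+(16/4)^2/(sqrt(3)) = 16 * sqrt(3)/3+73833369/77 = 958884.16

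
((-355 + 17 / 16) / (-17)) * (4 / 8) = 10.41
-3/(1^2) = -3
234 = 234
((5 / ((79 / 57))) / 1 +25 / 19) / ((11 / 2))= 14780 / 16511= 0.90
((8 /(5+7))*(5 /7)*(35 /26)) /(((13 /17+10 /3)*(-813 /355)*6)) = -150875 /13253526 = -0.01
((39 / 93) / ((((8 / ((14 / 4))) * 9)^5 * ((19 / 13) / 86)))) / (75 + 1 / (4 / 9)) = 122136469 / 1408627775766528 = 0.00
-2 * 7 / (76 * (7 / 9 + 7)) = -9 / 380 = -0.02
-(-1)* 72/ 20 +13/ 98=1829/ 490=3.73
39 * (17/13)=51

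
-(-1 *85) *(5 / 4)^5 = 259.40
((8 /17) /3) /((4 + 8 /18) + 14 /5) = 60 /2771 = 0.02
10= 10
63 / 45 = 7 / 5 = 1.40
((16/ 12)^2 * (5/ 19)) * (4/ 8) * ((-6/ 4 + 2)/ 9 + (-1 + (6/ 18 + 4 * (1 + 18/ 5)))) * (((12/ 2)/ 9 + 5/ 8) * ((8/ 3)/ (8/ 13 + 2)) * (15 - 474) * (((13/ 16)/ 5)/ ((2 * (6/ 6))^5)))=-8387639/ 656640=-12.77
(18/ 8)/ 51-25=-1697/ 68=-24.96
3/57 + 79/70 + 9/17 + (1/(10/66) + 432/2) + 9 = 5275153/22610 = 233.31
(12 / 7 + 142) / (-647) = -1006 / 4529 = -0.22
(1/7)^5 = 1/16807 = 0.00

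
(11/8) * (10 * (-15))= -825/4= -206.25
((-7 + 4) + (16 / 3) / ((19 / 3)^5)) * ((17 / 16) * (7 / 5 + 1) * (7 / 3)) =-883813119 / 49521980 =-17.85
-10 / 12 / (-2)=5 / 12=0.42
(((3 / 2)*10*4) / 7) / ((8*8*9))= 5 / 336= 0.01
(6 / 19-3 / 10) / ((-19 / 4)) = -6 / 1805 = -0.00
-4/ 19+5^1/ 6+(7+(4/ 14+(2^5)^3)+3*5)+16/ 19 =32791.75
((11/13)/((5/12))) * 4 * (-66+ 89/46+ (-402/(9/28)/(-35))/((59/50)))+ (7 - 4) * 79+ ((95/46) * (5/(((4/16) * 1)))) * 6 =18558893/88205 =210.41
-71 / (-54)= 71 / 54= 1.31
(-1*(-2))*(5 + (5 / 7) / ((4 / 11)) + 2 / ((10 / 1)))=1003 / 70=14.33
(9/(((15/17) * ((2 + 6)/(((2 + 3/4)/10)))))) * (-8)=-561/200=-2.80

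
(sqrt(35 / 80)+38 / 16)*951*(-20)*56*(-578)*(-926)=-1353944862480-142520511840*sqrt(7)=-1731018693534.28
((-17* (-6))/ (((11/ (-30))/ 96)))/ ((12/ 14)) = -342720/ 11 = -31156.36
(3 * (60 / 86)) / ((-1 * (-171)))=10 / 817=0.01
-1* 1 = -1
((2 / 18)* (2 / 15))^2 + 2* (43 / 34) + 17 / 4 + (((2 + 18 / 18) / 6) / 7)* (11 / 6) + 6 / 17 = 15752951 / 2168775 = 7.26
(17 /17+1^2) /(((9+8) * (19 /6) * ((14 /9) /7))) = 54 /323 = 0.17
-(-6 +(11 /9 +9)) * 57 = -722 /3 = -240.67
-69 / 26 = -2.65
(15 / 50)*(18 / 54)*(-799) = -799 / 10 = -79.90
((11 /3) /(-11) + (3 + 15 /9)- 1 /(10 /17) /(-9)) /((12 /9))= 407 /120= 3.39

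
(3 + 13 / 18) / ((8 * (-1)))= -67 / 144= -0.47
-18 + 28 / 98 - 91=-761 / 7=-108.71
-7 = -7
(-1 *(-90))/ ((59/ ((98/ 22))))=4410/ 649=6.80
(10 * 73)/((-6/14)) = -5110/3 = -1703.33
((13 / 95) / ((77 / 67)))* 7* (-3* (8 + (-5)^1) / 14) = -7839 / 14630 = -0.54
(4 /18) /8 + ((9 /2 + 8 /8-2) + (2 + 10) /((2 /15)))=3367 /36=93.53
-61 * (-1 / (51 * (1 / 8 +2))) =488 / 867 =0.56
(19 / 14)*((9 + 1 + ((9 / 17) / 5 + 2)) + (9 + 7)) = 45391 / 1190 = 38.14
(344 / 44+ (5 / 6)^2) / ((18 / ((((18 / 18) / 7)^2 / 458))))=3371 / 159966576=0.00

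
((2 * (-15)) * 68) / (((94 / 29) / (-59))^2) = -1493035710 / 2209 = -675887.60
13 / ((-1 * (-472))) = 13 / 472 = 0.03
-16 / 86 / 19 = -8 / 817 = -0.01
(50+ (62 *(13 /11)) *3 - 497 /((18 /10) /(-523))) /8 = 14322917 /792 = 18084.49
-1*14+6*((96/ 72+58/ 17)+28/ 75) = 7102/ 425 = 16.71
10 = 10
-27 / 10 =-2.70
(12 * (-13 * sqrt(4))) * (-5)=1560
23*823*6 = 113574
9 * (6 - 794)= -7092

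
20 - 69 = -49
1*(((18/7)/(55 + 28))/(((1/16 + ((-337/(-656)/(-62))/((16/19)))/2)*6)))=3904512/43540721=0.09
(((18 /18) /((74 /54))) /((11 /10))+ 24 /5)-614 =-1238372 /2035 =-608.54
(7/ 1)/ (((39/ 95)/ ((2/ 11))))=1330/ 429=3.10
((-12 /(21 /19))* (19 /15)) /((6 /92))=-66424 /315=-210.87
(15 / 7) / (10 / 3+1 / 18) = 270 / 427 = 0.63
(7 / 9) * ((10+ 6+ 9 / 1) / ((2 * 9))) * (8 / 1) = 700 / 81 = 8.64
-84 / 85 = -0.99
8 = 8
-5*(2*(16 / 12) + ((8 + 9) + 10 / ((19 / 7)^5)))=-732970255 / 7428297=-98.67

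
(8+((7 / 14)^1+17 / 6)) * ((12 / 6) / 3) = 68 / 9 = 7.56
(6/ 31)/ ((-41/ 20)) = -120/ 1271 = -0.09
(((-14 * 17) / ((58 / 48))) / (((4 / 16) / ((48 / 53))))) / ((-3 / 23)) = 8408064 / 1537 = 5470.44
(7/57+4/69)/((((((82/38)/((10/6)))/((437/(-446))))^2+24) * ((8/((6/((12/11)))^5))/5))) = 22.09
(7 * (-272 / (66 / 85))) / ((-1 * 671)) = 80920 / 22143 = 3.65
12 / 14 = 0.86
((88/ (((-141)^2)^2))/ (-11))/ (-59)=8/ 23319995499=0.00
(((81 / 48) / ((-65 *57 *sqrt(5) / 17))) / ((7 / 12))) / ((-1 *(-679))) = -459 *sqrt(5) / 117399100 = -0.00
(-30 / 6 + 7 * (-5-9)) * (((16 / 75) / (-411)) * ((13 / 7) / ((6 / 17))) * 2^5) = 5827328 / 647325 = 9.00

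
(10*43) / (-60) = -43 / 6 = -7.17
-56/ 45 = -1.24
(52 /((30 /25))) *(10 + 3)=1690 /3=563.33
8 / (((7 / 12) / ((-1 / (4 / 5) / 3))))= -40 / 7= -5.71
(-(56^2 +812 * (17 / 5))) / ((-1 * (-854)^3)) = -1053 / 111220690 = -0.00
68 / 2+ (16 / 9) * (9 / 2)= 42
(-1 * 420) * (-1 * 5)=2100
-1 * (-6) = 6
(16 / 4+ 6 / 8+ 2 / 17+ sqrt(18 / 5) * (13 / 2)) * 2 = 331 / 34+ 39 * sqrt(10) / 5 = 34.40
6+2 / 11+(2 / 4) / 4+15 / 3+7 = 1611 / 88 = 18.31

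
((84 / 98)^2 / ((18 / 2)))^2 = 16 / 2401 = 0.01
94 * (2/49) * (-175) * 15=-70500/7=-10071.43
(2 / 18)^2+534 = 534.01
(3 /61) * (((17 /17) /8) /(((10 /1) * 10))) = 3 /48800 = 0.00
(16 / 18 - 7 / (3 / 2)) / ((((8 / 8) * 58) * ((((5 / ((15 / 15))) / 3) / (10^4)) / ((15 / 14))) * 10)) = -8500 / 203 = -41.87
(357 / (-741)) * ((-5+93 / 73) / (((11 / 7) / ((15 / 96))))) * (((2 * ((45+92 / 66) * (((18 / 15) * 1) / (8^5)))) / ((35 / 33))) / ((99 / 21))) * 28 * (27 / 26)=4097612799 / 1161738772480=0.00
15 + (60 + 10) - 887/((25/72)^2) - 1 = -4545708/625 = -7273.13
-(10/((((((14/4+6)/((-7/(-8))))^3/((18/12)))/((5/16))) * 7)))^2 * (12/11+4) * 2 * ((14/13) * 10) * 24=-9926634375/13778044893184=-0.00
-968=-968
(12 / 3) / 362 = 2 / 181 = 0.01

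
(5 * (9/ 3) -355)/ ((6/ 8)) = -1360/ 3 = -453.33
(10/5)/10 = 1/5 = 0.20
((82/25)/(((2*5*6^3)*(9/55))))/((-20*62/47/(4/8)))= -21197/120528000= -0.00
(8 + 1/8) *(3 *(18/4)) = 1755/16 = 109.69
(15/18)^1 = 5/6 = 0.83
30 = 30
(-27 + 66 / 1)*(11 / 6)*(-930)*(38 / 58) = -1263405 / 29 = -43565.69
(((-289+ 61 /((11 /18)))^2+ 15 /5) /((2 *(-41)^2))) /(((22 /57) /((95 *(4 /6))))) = 3908658910 /2237411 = 1746.96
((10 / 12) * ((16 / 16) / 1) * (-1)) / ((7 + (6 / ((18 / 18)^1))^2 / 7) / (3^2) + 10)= -21 / 286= -0.07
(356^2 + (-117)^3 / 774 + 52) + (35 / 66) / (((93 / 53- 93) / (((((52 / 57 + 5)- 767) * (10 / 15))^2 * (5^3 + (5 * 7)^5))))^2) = 41305609020660805734362515558449933089843 / 3546904002722712918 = 11645539036002481647083.00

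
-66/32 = -33/16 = -2.06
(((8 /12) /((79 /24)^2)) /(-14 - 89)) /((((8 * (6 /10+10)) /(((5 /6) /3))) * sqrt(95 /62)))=-40 * sqrt(5890) /1941968283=-0.00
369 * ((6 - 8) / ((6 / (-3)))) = 369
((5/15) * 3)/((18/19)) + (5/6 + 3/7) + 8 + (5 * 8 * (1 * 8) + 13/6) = 41893/126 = 332.48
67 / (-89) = -67 / 89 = -0.75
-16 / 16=-1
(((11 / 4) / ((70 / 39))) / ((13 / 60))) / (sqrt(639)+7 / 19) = -1881 / 461260+107217 * sqrt(71) / 3228820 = 0.28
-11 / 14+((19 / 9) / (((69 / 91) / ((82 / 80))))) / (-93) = -13201883 / 16170840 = -0.82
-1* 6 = -6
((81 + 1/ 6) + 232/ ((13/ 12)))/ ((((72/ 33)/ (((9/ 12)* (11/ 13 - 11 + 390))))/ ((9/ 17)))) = 110401335/ 5408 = 20414.45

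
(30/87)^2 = 100/841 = 0.12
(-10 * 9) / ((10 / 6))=-54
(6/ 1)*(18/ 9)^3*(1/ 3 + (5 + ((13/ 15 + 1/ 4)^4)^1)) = 89271121/ 270000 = 330.63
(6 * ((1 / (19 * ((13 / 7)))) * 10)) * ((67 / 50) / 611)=2814 / 754585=0.00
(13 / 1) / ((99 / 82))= 1066 / 99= 10.77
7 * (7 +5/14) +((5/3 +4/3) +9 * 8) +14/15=3823/30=127.43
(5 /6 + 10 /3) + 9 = 79 /6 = 13.17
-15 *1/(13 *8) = -15/104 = -0.14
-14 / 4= -7 / 2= -3.50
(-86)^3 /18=-318028 /9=-35336.44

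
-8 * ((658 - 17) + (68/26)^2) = -875880/169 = -5182.72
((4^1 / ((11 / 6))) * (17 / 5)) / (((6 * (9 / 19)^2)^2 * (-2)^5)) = -2215457 / 17321040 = -0.13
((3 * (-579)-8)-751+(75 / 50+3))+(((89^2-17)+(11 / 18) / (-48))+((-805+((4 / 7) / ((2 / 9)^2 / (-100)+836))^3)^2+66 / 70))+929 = 7828525177139329557094250848552482837668098586612609 / 11963500652289694026285984098707274866385011680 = 654367.43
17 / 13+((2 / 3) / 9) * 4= 563 / 351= 1.60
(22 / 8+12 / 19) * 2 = 6.76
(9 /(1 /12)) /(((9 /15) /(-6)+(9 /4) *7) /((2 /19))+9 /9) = 4320 /5987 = 0.72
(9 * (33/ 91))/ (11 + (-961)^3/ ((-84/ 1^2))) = 0.00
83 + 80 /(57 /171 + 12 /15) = 2611 /17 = 153.59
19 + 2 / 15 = 287 / 15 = 19.13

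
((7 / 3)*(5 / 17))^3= 42875 / 132651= 0.32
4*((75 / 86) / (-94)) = -75 / 2021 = -0.04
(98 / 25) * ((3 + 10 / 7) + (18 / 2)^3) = 71876 / 25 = 2875.04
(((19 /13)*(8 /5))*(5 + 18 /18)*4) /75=1216 /1625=0.75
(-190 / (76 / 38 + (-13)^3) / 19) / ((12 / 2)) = 1 / 1317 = 0.00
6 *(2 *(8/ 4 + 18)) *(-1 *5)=-1200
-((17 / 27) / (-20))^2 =-289 / 291600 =-0.00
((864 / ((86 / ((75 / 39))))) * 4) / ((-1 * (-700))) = 432 / 3913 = 0.11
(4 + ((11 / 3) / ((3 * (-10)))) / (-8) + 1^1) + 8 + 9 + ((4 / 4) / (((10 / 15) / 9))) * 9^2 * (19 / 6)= 2509031 / 720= 3484.77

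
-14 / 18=-7 / 9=-0.78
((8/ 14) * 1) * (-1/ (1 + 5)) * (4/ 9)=-8/ 189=-0.04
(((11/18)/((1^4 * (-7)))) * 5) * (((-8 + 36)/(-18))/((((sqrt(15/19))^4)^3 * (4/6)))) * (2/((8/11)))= 5692551601/492075000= 11.57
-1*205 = -205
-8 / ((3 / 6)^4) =-128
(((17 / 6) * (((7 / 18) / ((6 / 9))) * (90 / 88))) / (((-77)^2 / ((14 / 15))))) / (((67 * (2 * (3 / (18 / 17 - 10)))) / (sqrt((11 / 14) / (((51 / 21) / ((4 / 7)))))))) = -19 * sqrt(2618) / 382034268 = -0.00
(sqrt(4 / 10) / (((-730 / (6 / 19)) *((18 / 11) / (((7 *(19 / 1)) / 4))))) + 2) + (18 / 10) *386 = 3484 / 5 -77 *sqrt(10) / 43800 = 696.79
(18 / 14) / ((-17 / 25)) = -225 / 119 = -1.89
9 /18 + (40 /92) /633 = 0.50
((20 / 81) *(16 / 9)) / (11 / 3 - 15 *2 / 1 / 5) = -320 / 1701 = -0.19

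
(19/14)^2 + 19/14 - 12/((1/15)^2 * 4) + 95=-113053/196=-576.80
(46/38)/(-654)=-23/12426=-0.00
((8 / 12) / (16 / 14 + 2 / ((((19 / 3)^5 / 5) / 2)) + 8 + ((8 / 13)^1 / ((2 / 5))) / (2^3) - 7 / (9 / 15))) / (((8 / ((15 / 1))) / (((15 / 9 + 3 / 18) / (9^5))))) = -12392875495 / 743880516623532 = -0.00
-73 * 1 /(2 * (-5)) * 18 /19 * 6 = 3942 /95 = 41.49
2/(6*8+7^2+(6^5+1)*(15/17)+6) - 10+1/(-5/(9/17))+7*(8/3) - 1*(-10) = 280212134/15096765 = 18.56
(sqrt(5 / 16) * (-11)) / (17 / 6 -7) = 33 * sqrt(5) / 50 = 1.48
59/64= 0.92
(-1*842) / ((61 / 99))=-83358 / 61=-1366.52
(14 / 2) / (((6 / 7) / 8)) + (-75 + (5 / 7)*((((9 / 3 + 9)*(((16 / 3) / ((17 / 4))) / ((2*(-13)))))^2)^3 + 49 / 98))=-45422465802009391 / 4893312282067482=-9.28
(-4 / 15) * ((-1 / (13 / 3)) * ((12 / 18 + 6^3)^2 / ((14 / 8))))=104000 / 63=1650.79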